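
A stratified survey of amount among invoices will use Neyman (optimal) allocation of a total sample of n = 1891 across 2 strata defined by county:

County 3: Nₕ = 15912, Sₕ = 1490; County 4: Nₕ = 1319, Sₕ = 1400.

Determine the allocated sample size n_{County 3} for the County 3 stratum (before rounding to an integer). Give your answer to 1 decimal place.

Neyman allocation: nₕ = n·NₕSₕ / Σⱼ NⱼSⱼ.
Σ NⱼSⱼ = 15912·1490 + 1319·1400 = 2.555548 × 10^7.
n_{County 3} = 1891·15912·1490 / (2.555548 × 10^7) = 1754.4.

1754.4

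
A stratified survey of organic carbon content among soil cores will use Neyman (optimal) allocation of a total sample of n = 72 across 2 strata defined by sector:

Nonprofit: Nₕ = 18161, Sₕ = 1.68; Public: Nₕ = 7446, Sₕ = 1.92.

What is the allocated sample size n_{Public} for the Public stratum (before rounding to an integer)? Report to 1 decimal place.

Neyman allocation: nₕ = n·NₕSₕ / Σⱼ NⱼSⱼ.
Σ NⱼSⱼ = 18161·1.68 + 7446·1.92 = 44806.8.
n_{Public} = 72·7446·1.92 / 44806.8 = 23.0.

23.0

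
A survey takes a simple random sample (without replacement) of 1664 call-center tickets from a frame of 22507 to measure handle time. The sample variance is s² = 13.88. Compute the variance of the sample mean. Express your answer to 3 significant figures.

Under SRS without replacement, Var(ȳ) = (1 − f)·s²/n with f = n/N = 1664/22507 = 0.07393255.
Var(ȳ) = (1 − 0.07393255)·13.88/1664 = 0.92606745·0.0083413462 = 0.0077246491.

0.00772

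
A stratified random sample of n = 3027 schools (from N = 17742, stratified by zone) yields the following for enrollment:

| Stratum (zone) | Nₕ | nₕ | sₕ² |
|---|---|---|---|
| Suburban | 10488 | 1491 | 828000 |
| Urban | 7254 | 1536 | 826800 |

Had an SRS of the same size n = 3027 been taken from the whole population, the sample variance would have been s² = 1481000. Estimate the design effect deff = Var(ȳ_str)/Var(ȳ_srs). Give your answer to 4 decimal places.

Var(ȳ_str) = Σ Wₕ²(1−fₕ)sₕ²/nₕ with Wₕ = Nₕ/17742:
  Suburban: (10488/17742)²·(1−1491/10488)·828000/1491 = 166.47075
  Urban: (7254/17742)²·(1−1536/7254)·826800/1536 = 70.929321
  → Var(ȳ_str) = 237.40007.
Var(ȳ_srs) = (1 − 3027/17742)·1481000/3027 = 405.78906.
deff = 237.40007 / 405.78906 = 0.5850.

0.5850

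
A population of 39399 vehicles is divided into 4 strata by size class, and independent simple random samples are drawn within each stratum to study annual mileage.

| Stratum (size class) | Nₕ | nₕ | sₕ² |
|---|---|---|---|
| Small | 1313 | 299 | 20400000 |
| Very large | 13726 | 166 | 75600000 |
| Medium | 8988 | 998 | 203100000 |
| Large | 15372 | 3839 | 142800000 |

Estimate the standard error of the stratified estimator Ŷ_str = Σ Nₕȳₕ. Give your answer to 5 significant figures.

Var(Ŷ_str) = Σₕ Nₕ²(1 − fₕ)sₕ²/nₕ.
Small: 1313²·(1 − 299/1313)·20400000/299 = 9.0836765 × 10^10.
Very large: 13726²·(1 − 166/13726)·75600000/166 = 8.4765161 × 10^13.
Medium: 8988²·(1 − 998/8988)·203100000/998 = 1.4614677 × 10^13.
Large: 15372²·(1 − 3839/15372)·142800000/3839 = 6.5945135 × 10^12.
Sum = 1.0606519 × 10^14.
SE = √(1.0606519 × 10^14) = 1.0299 × 10^7.

1.0299 × 10^7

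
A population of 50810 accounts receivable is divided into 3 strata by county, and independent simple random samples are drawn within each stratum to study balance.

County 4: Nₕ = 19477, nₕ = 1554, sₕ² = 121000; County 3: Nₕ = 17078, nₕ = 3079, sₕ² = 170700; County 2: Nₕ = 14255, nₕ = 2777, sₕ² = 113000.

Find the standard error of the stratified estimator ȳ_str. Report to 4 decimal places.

Var(ȳ_str) = Σₕ Wₕ²(1 − fₕ)sₕ²/nₕ with Wₕ = Nₕ/N, N = 50810.
County 4: Wₕ = 0.38333005; term = 0.38333005²·(1 − 0.07978641)·121000/1554 = 10.528554.
County 3: Wₕ = 0.33611494; term = 0.33611494²·(1 − 0.18029043)·170700/3079 = 5.1340426.
County 2: Wₕ = 0.28055501; term = 0.28055501²·(1 − 0.19480884)·113000/2777 = 2.5789185.
Sum = 18.241515.
SE = √(18.241515) = 4.2710.

4.2710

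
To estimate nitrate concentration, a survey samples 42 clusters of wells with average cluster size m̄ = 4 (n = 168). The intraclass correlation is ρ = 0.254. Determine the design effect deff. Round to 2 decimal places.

1.76

deff = 1 + (4 − 1)·0.254 = 1 + 0.762 = 1.762.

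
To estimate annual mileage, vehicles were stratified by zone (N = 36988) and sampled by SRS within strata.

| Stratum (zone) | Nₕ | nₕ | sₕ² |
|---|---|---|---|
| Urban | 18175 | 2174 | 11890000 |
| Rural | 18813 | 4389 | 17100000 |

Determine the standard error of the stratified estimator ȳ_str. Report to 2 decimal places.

43.99

Var(ȳ_str) = Σₕ Wₕ²(1 − fₕ)sₕ²/nₕ with Wₕ = Nₕ/N, N = 36988.
Urban: Wₕ = 0.49137558; term = 0.49137558²·(1 − 0.11961486)·11890000/2174 = 1162.5782.
Rural: Wₕ = 0.50862442; term = 0.50862442²·(1 − 0.23329613)·17100000/4389 = 772.77418.
Sum = 1935.3524.
SE = √(1935.3524) = 43.99.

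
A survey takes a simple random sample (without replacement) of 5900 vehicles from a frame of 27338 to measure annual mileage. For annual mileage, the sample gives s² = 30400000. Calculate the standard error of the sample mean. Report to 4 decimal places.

63.5652

Under SRS without replacement, Var(ȳ) = (1 − f)·s²/n with f = n/N = 5900/27338 = 0.21581681.
Var(ȳ) = (1 − 0.21581681)·30400000/5900 = 0.78418319·5152.5424 = 4040.5371.
SE(ȳ) = √(4040.5371) = 63.5652.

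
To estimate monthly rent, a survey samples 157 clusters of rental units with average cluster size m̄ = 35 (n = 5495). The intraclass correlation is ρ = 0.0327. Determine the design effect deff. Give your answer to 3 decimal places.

2.112

deff = 1 + (35 − 1)·0.0327 = 1 + 1.1118 = 2.1118.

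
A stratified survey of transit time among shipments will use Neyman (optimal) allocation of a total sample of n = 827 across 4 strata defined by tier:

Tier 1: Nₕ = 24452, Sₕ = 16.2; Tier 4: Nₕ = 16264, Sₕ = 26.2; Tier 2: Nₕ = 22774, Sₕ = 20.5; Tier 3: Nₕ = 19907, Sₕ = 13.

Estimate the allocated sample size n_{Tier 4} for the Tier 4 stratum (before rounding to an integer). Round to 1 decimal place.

Neyman allocation: nₕ = n·NₕSₕ / Σⱼ NⱼSⱼ.
Σ NⱼSⱼ = 24452·16.2 + 16264·26.2 + 22774·20.5 + 19907·13 = 1.5478972 × 10^6.
n_{Tier 4} = 827·16264·26.2 / (1.5478972 × 10^6) = 227.7.

227.7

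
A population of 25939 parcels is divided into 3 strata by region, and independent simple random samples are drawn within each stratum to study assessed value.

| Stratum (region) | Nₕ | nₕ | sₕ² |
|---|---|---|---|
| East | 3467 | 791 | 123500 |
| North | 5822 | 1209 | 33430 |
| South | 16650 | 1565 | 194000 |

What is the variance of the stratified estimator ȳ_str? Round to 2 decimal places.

49.53

Var(ȳ_str) = Σₕ Wₕ²(1 − fₕ)sₕ²/nₕ with Wₕ = Nₕ/N, N = 25939.
East: Wₕ = 0.13365974; term = 0.13365974²·(1 − 0.22815114)·123500/791 = 2.1529005.
North: Wₕ = 0.22444967; term = 0.22444967²·(1 − 0.20766060)·33430/1209 = 1.1037209.
South: Wₕ = 0.64189059; term = 0.64189059²·(1 − 0.09399399)·194000/1565 = 46.274367.
Sum = 49.530988.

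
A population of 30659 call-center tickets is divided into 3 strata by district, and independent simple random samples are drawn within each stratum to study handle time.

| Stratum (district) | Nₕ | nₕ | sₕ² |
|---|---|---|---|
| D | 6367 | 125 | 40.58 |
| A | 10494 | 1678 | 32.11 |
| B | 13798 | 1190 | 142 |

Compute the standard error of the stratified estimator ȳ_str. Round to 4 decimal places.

Var(ȳ_str) = Σₕ Wₕ²(1 − fₕ)sₕ²/nₕ with Wₕ = Nₕ/N, N = 30659.
D: Wₕ = 0.20767148; term = 0.20767148²·(1 − 0.01963248)·40.58/125 = 0.013726021.
A: Wₕ = 0.34228122; term = 0.34228122²·(1 − 0.15990090)·32.11/1678 = 0.0018834106.
B: Wₕ = 0.45004729; term = 0.45004729²·(1 − 0.08624438)·142/1190 = 0.022084509.
Sum = 0.037693941.
SE = √(0.037693941) = 0.1941.

0.1941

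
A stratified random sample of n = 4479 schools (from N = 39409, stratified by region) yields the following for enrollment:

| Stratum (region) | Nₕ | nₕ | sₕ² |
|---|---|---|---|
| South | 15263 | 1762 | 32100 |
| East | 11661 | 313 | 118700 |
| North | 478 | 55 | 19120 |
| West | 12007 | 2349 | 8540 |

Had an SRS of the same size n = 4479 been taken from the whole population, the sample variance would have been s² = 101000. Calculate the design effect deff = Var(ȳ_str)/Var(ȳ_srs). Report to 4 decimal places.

Var(ȳ_str) = Σ Wₕ²(1−fₕ)sₕ²/nₕ with Wₕ = Nₕ/39409:
  South: (15263/39409)²·(1−1762/15263)·32100/1762 = 2.4172087
  East: (11661/39409)²·(1−313/11661)·118700/313 = 32.312508
  North: (478/39409)²·(1−55/478)·19120/55 = 0.045258758
  West: (12007/39409)²·(1−2349/12007)·8540/2349 = 0.27145993
  → Var(ȳ_str) = 35.046435.
Var(ȳ_srs) = (1 − 4479/39409)·101000/4479 = 19.98681.
deff = 35.046435 / 19.98681 = 1.7535.

1.7535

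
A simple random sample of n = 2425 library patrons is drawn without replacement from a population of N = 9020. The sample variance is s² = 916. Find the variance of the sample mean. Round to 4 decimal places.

Under SRS without replacement, Var(ȳ) = (1 − f)·s²/n with f = n/N = 2425/9020 = 0.26884701.
Var(ȳ) = (1 − 0.26884701)·916/2425 = 0.73115299·0.37773196 = 0.27617985.

0.2762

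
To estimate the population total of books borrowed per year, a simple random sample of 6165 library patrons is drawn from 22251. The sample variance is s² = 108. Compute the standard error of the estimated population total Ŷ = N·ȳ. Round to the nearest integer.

2504

Var(Ŷ) = N²·Var(ȳ) = N²·(1 − n/N)·s²/n.
f = 6165/22251 = 0.27706620; Var(ȳ) = 0.72293380·108/6165 = 0.012664534.
Var(Ŷ) = 22251² · 0.012664534 = 6.2702994 × 10^6.
SE(Ŷ) = √(6.2702994 × 10^6) = 2504.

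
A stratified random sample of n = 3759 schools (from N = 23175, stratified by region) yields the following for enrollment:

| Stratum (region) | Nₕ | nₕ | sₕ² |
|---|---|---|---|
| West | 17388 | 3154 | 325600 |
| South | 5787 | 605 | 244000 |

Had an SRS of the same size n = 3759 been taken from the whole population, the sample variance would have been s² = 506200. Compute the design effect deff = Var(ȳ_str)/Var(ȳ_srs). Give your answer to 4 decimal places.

Var(ȳ_str) = Σ Wₕ²(1−fₕ)sₕ²/nₕ with Wₕ = Nₕ/23175:
  West: (17388/23175)²·(1−3154/17388)·325600/3154 = 47.572921
  South: (5787/23175)²·(1−605/5787)·244000/605 = 22.518832
  → Var(ȳ_str) = 70.091753.
Var(ȳ_srs) = (1 − 3759/23175)·506200/3759 = 112.82097.
deff = 70.091753 / 112.82097 = 0.6213.

0.6213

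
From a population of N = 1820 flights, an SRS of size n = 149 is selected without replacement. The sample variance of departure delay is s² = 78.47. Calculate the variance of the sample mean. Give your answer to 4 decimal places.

0.4835

Under SRS without replacement, Var(ȳ) = (1 − f)·s²/n with f = n/N = 149/1820 = 0.08186813.
Var(ȳ) = (1 − 0.08186813)·78.47/149 = 0.91813187·0.5266443 = 0.48352891.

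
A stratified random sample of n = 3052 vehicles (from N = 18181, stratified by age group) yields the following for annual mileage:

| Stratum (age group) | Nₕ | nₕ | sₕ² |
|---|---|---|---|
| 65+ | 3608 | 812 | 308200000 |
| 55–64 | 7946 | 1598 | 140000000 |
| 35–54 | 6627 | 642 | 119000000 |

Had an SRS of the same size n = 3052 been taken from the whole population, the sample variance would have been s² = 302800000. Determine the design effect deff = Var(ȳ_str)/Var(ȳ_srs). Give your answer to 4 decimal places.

0.5716

Var(ȳ_str) = Σ Wₕ²(1−fₕ)sₕ²/nₕ with Wₕ = Nₕ/18181:
  65+: (3608/18181)²·(1−812/3608)·308200000/812 = 11583.632
  55–64: (7946/18181)²·(1−1598/7946)·140000000/1598 = 13369.07
  35–54: (6627/18181)²·(1−642/6627)·119000000/642 = 22241.165
  → Var(ȳ_str) = 47193.867.
Var(ȳ_srs) = (1 − 3052/18181)·302800000/3052 = 82558.881.
deff = 47193.867 / 82558.881 = 0.5716.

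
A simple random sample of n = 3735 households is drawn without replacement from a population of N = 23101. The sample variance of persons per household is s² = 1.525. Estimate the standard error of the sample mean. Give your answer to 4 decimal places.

Under SRS without replacement, Var(ȳ) = (1 − f)·s²/n with f = n/N = 3735/23101 = 0.16168131.
Var(ȳ) = (1 − 0.16168131)·1.525/3735 = 0.83831869·4.0829987 × 10^-4 = 3.4228541 × 10^-4.
SE(ȳ) = √(3.4228541 × 10^-4) = 0.0185.

0.0185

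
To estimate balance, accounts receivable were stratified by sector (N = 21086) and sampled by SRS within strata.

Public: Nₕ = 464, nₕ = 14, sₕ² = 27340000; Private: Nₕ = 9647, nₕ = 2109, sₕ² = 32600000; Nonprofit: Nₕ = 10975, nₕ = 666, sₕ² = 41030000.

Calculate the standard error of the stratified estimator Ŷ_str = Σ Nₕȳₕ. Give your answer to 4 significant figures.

Var(Ŷ_str) = Σₕ Nₕ²(1 − fₕ)sₕ²/nₕ.
Public: 464²·(1 − 14/464)·27340000/14 = 4.0775657 × 10^11.
Private: 9647²·(1 − 2109/9647)·32600000/2109 = 1.1240598 × 10^12.
Nonprofit: 10975²·(1 − 666/10975)·41030000/666 = 6.97025 × 10^12.
Sum = 8.5020664 × 10^12.
SE = √(8.5020664 × 10^12) = 2.916 × 10^6.

2.916 × 10^6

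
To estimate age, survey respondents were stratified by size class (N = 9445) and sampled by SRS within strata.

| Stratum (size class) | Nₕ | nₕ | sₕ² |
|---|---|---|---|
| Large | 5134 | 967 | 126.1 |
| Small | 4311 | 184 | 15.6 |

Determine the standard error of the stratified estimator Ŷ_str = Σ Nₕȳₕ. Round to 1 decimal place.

Var(Ŷ_str) = Σₕ Nₕ²(1 − fₕ)sₕ²/nₕ.
Large: 5134²·(1 − 967/5134)·126.1/967 = 2.7897673 × 10^6.
Small: 4311²·(1 − 184/4311)·15.6/184 = 1.5084095 × 10^6.
Sum = 4.2981768 × 10^6.
SE = √(4.2981768 × 10^6) = 2073.2.

2073.2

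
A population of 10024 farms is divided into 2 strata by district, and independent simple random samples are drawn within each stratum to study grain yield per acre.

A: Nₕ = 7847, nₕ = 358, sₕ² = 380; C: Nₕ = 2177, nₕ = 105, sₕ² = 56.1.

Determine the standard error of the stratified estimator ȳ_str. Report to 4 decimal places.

0.8030

Var(ȳ_str) = Σₕ Wₕ²(1 − fₕ)sₕ²/nₕ with Wₕ = Nₕ/N, N = 10024.
A: Wₕ = 0.78282123; term = 0.78282123²·(1 − 0.04562253)·380/358 = 0.62079175.
C: Wₕ = 0.21717877; term = 0.21717877²·(1 − 0.04823151)·56.1/105 = 0.023984995.
Sum = 0.64477675.
SE = √(0.64477675) = 0.8030.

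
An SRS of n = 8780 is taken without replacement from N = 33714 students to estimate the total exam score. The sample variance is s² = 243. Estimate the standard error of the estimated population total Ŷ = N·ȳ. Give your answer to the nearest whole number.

Var(Ŷ) = N²·Var(ȳ) = N²·(1 − n/N)·s²/n.
f = 8780/33714 = 0.26042594; Var(ȳ) = 0.73957406·243/8780 = 0.020468849.
Var(Ŷ) = 33714² · 0.020468849 = 2.3265586 × 10^7.
SE(Ŷ) = √(2.3265586 × 10^7) = 4823.

4823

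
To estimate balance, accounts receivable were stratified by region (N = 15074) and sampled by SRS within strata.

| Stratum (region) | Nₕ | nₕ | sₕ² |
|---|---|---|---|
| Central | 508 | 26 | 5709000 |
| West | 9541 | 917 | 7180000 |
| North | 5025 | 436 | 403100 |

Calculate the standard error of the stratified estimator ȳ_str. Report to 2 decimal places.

56.27

Var(ȳ_str) = Σₕ Wₕ²(1 − fₕ)sₕ²/nₕ with Wₕ = Nₕ/N, N = 15074.
Central: Wₕ = 0.03370041; term = 0.03370041²·(1 − 0.05118110)·5709000/26 = 236.61399.
West: Wₕ = 0.63294414; term = 0.63294414²·(1 − 0.09611152)·7180000/917 = 2835.3112.
North: Wₕ = 0.33335545; term = 0.33335545²·(1 − 0.08676617)·403100/436 = 93.826045.
Sum = 3165.7512.
SE = √(3165.7512) = 56.27.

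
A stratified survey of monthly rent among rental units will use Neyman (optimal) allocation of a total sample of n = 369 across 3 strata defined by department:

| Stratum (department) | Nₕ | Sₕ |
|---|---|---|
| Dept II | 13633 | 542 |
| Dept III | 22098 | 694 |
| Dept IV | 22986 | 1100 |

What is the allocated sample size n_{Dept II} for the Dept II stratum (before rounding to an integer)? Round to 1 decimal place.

56.8

Neyman allocation: nₕ = n·NₕSₕ / Σⱼ NⱼSⱼ.
Σ NⱼSⱼ = 13633·542 + 22098·694 + 22986·1100 = 4.8009698 × 10^7.
n_{Dept II} = 369·13633·542 / (4.8009698 × 10^7) = 56.8.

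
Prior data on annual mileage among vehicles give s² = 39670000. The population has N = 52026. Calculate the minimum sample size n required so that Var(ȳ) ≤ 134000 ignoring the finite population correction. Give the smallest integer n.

Without fpc, n₀ = s²/D = 39670000/134000 = 296.0448.
Rounding up, n = 297.

297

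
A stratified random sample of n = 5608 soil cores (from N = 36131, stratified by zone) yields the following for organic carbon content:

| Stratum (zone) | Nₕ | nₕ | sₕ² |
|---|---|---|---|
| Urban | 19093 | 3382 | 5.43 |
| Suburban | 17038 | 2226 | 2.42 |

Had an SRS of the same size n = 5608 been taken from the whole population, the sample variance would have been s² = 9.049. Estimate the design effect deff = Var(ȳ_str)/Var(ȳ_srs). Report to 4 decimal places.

0.4248

Var(ȳ_str) = Σ Wₕ²(1−fₕ)sₕ²/nₕ with Wₕ = Nₕ/36131:
  Urban: (19093/36131)²·(1−3382/19093)·5.43/3382 = 3.6893025 × 10^-4
  Suburban: (17038/36131)²·(1−2226/17038)·2.42/2226 = 2.1016605 × 10^-4
  → Var(ȳ_str) = 5.790963 × 10^-4.
Var(ȳ_srs) = (1 − 5608/36131)·9.049/5608 = 0.001363138.
deff = (5.790963 × 10^-4) / 0.001363138 = 0.4248.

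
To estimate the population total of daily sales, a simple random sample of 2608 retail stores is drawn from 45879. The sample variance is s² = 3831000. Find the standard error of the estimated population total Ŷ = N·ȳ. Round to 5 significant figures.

Var(Ŷ) = N²·Var(ȳ) = N²·(1 − n/N)·s²/n.
f = 2608/45879 = 0.05684518; Var(ȳ) = 0.94315482·3831000/2608 = 1385.4395.
Var(Ŷ) = 45879² · 1385.4395 = 2.9161876 × 10^12.
SE(Ŷ) = √(2.9161876 × 10^12) = 1.7077 × 10^6.

1.7077 × 10^6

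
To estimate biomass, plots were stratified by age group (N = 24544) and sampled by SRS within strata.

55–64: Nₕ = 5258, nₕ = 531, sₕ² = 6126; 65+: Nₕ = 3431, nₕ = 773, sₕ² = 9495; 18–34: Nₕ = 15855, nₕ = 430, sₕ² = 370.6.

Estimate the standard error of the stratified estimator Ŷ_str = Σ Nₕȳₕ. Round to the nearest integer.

Var(Ŷ_str) = Σₕ Nₕ²(1 − fₕ)sₕ²/nₕ.
55–64: 5258²·(1 − 531/5258)·6126/531 = 2.8674025 × 10^8.
65+: 3431²·(1 − 773/3431)·9495/773 = 1.1201887 × 10^8.
18–34: 15855²·(1 − 430/15855)·370.6/430 = 2.107795 × 10^8.
Sum = 6.0953862 × 10^8.
SE = √(6.0953862 × 10^8) = 24689.

24689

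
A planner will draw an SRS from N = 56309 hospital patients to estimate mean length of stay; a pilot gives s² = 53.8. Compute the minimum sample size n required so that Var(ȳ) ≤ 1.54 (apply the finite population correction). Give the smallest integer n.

35

Without fpc, n₀ = s²/D = 53.8/1.54 = 34.9351.
With fpc, (1 − n/N)·s²/n ≤ D requires n ≥ n₀/(1 + n₀/N) = 34.9351/(1 + 34.9351/56309) = 34.9134.
Rounding up, n = 35.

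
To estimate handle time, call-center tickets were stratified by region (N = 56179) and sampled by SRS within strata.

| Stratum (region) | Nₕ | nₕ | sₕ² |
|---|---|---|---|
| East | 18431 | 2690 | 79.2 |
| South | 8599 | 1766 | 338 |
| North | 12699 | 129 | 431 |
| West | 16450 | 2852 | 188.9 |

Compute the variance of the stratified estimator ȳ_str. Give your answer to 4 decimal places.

0.1799

Var(ȳ_str) = Σₕ Wₕ²(1 − fₕ)sₕ²/nₕ with Wₕ = Nₕ/N, N = 56179.
East: Wₕ = 0.32807633; term = 0.32807633²·(1 − 0.14594976)·79.2/2690 = 0.002706488.
South: Wₕ = 0.15306431; term = 0.15306431²·(1 − 0.20537272)·338/1766 = 0.0035631767.
North: Wₕ = 0.22604532; term = 0.22604532²·(1 − 0.01015828)·431/129 = 0.16898352.
West: Wₕ = 0.29281404; term = 0.29281404²·(1 − 0.17337386)·188.9/2852 = 0.0046943489.
Sum = 0.17994753.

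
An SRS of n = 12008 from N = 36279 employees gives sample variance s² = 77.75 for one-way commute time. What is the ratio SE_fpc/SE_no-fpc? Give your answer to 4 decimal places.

0.8179

f = n/N = 12008/36279 = 0.33099038.
SE_no-fpc = √(s²/n) = 0.080466453; SE_fpc = √((1−f)s²/n) = 0.065815933.
Ratio = √(1−f) = 0.81793008.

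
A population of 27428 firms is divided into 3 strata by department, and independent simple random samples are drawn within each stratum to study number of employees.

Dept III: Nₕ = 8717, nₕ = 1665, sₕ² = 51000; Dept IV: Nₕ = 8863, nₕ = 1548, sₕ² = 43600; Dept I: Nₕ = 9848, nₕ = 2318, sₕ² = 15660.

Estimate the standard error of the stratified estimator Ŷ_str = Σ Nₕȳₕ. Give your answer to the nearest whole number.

Var(Ŷ_str) = Σₕ Nₕ²(1 − fₕ)sₕ²/nₕ.
Dept III: 8717²·(1 − 1665/8717)·51000/1665 = 1.8829348 × 10^9.
Dept IV: 8863²·(1 − 1548/8863)·43600/1548 = 1.8260414 × 10^9.
Dept I: 9848²·(1 − 2318/9848)·15660/2318 = 5.009811 × 10^8.
Sum = 4.2099573 × 10^9.
SE = √(4.2099573 × 10^9) = 64884.

64884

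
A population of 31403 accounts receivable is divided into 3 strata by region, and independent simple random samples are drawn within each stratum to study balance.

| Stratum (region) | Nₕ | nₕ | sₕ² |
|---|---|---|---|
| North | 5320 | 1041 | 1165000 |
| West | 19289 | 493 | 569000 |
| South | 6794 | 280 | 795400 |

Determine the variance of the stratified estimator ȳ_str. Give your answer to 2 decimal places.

Var(ȳ_str) = Σₕ Wₕ²(1 − fₕ)sₕ²/nₕ with Wₕ = Nₕ/N, N = 31403.
North: Wₕ = 0.16941057; term = 0.16941057²·(1 − 0.19567669)·1165000/1041 = 25.833713.
West: Wₕ = 0.61424068; term = 0.61424068²·(1 − 0.02555861)·569000/493 = 424.32461.
South: Wₕ = 0.21634876; term = 0.21634876²·(1 − 0.04121283)·795400/280 = 127.48485.
Sum = 577.64317.

577.64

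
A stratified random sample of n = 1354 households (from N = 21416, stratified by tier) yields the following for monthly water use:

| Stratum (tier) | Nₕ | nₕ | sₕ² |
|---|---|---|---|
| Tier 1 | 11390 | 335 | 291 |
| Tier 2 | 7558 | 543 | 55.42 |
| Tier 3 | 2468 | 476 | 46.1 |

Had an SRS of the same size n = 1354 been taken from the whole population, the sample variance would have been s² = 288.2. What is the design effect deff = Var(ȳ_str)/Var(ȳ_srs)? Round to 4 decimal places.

1.2604

Var(ȳ_str) = Σ Wₕ²(1−fₕ)sₕ²/nₕ with Wₕ = Nₕ/21416:
  Tier 1: (11390/21416)²·(1−335/11390)·291/335 = 0.23848108
  Tier 2: (7558/21416)²·(1−543/7558)·55.42/543 = 0.011798439
  Tier 3: (2468/21416)²·(1−476/2468)·46.1/476 = 0.00103813
  → Var(ȳ_str) = 0.25131765.
Var(ȳ_srs) = (1 − 1354/21416)·288.2/1354 = 0.19939358.
deff = 0.25131765 / 0.19939358 = 1.2604.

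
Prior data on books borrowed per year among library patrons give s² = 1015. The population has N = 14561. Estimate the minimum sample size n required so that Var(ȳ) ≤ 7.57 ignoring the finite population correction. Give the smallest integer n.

135

Without fpc, n₀ = s²/D = 1015/7.57 = 134.0819.
Rounding up, n = 135.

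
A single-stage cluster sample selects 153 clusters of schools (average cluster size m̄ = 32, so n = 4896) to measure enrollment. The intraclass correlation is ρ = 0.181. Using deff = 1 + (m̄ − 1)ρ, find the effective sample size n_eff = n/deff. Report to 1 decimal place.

deff = 1 + (32 − 1)·0.181 = 1 + 5.611 = 6.611.
n_eff = 4896 / 6.611 = 740.6.

740.6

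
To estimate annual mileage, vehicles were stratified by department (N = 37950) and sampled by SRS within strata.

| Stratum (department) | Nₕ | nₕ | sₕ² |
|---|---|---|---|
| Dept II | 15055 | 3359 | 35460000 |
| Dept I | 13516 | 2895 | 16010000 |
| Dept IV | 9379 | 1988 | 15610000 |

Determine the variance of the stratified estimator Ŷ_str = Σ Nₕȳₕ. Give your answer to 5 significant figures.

3.1971 × 10^12

Var(Ŷ_str) = Σₕ Nₕ²(1 − fₕ)sₕ²/nₕ.
Dept II: 15055²·(1 − 3359/15055)·35460000/3359 = 1.8588607 × 10^12.
Dept I: 13516²·(1 − 2895/13516)·16010000/2895 = 7.9388273 × 10^11.
Dept IV: 9379²·(1 − 1988/9379)·15610000/1988 = 5.4430993 × 10^11.
Sum = 3.1970534 × 10^12.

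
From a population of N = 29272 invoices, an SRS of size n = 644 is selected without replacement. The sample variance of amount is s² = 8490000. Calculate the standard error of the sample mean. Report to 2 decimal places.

113.55

Under SRS without replacement, Var(ȳ) = (1 − f)·s²/n with f = n/N = 644/29272 = 0.02200055.
Var(ȳ) = (1 − 0.02200055)·8490000/644 = 0.97799945·13183.23 = 12893.192.
SE(ȳ) = √(12893.192) = 113.55.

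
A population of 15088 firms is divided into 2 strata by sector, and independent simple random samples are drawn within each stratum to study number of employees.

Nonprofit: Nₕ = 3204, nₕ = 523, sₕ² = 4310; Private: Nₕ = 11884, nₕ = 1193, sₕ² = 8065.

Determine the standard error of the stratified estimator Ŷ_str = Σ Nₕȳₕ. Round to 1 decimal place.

30490.9

Var(Ŷ_str) = Σₕ Nₕ²(1 − fₕ)sₕ²/nₕ.
Nonprofit: 3204²·(1 − 523/3204)·4310/523 = 7.0788857 × 10^7.
Private: 11884²·(1 − 1193/11884)·8065/1193 = 8.5890454 × 10^8.
Sum = 9.296934 × 10^8.
SE = √(9.296934 × 10^8) = 30490.9.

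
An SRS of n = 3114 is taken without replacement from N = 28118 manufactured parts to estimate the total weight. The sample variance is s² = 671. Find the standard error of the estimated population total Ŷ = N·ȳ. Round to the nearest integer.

Var(Ŷ) = N²·Var(ȳ) = N²·(1 − n/N)·s²/n.
f = 3114/28118 = 0.11074756; Var(ȳ) = 0.88925244·671/3114 = 0.19161477.
Var(Ŷ) = 28118² · 0.19161477 = 1.5149484 × 10^8.
SE(Ŷ) = √(1.5149484 × 10^8) = 12308.

12308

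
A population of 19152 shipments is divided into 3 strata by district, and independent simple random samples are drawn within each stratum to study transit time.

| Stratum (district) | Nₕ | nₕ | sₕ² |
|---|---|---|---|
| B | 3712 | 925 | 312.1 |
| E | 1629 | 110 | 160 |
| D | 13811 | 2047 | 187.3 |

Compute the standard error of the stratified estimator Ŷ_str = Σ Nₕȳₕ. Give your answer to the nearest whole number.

Var(Ŷ_str) = Σₕ Nₕ²(1 − fₕ)sₕ²/nₕ.
B: 3712²·(1 − 925/3712)·312.1/925 = 3.490575 × 10^6.
E: 1629²·(1 − 110/1629)·160/110 = 3.5992015 × 10^6.
D: 13811²·(1 − 2047/13811)·187.3/2047 = 1.4866204 × 10^7.
Sum = 2.1955981 × 10^7.
SE = √(2.1955981 × 10^7) = 4686.

4686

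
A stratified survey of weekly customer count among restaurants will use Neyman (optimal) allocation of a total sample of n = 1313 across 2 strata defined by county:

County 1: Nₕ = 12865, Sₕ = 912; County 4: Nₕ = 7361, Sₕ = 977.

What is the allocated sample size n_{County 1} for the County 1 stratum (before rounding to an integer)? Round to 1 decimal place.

Neyman allocation: nₕ = n·NₕSₕ / Σⱼ NⱼSⱼ.
Σ NⱼSⱼ = 12865·912 + 7361·977 = 1.8924577 × 10^7.
n_{County 1} = 1313·12865·912 / (1.8924577 × 10^7) = 814.0.

814.0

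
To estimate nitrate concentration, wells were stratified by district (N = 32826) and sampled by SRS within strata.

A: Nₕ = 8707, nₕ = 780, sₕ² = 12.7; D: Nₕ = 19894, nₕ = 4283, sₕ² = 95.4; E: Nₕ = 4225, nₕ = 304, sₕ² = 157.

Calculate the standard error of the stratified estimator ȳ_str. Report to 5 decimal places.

Var(ȳ_str) = Σₕ Wₕ²(1 − fₕ)sₕ²/nₕ with Wₕ = Nₕ/N, N = 32826.
A: Wₕ = 0.26524706; term = 0.26524706²·(1 − 0.08958309)·12.7/780 = 0.001042919.
D: Wₕ = 0.60604399; term = 0.60604399²·(1 − 0.21529104)·95.4/4283 = 0.0064197366.
E: Wₕ = 0.12870895; term = 0.12870895²·(1 − 0.07195266)·157/304 = 0.0079398755.
Sum = 0.015402531.
SE = √(0.015402531) = 0.12411.

0.12411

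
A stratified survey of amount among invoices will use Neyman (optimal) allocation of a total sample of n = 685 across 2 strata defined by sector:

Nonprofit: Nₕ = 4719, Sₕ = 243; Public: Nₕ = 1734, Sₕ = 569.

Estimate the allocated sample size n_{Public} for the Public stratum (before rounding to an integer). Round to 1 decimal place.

Neyman allocation: nₕ = n·NₕSₕ / Σⱼ NⱼSⱼ.
Σ NⱼSⱼ = 4719·243 + 1734·569 = 2.133363 × 10^6.
n_{Public} = 685·1734·569 / (2.133363 × 10^6) = 316.8.

316.8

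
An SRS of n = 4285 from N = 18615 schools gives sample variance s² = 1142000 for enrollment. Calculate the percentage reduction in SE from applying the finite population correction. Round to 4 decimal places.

f = n/N = 4285/18615 = 0.23019071.
SE_no-fpc = √(s²/n) = 16.325167; SE_fpc = √((1−f)s²/n) = 14.323502.
Ratio = √(1−f) = 0.87738777. Reduction = 100·(1 − 0.87738777) = 12.2612%.

12.2612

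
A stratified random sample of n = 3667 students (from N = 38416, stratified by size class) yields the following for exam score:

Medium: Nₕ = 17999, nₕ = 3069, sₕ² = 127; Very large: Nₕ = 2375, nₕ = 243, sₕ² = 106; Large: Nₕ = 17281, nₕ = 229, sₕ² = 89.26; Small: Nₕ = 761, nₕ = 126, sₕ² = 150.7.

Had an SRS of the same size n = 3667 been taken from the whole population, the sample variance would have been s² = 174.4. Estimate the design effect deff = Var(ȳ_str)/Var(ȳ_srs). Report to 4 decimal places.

2.0282

Var(ȳ_str) = Σ Wₕ²(1−fₕ)sₕ²/nₕ with Wₕ = Nₕ/38416:
  Medium: (17999/38416)²·(1−3069/17999)·127/3069 = 0.0075351297
  Very large: (2375/38416)²·(1−243/2375)·106/243 = 0.0014966702
  Large: (17281/38416)²·(1−229/17281)·89.26/229 = 0.077828975
  Small: (761/38416)²·(1−126/761)·150.7/126 = 3.9163077 × 10^-4
  → Var(ȳ_str) = 0.087252406.
Var(ȳ_srs) = (1 − 3667/38416)·174.4/3667 = 0.043019538.
deff = 0.087252406 / 0.043019538 = 2.0282.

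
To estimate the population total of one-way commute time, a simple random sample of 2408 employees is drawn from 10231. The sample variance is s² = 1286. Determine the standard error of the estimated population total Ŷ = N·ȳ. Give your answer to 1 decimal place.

Var(Ŷ) = N²·Var(ȳ) = N²·(1 − n/N)·s²/n.
f = 2408/10231 = 0.23536311; Var(ȳ) = 0.76463689·1286/2408 = 0.40835674.
Var(Ŷ) = 10231² · 0.40835674 = 4.2744072 × 10^7.
SE(Ŷ) = √(4.2744072 × 10^7) = 6537.9.

6537.9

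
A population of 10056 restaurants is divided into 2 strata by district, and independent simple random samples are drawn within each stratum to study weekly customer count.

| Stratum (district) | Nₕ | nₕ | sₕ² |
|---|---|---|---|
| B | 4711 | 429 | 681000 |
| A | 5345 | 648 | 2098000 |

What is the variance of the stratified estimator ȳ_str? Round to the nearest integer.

1120

Var(ȳ_str) = Σₕ Wₕ²(1 − fₕ)sₕ²/nₕ with Wₕ = Nₕ/N, N = 10056.
B: Wₕ = 0.46847653; term = 0.46847653²·(1 − 0.09106347)·681000/429 = 316.66427.
A: Wₕ = 0.53152347; term = 0.53152347²·(1 − 0.12123480)·2098000/648 = 803.8004.
Sum = 1120.4647.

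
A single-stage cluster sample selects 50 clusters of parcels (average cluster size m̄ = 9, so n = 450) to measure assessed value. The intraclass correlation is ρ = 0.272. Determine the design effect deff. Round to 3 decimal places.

deff = 1 + (9 − 1)·0.272 = 1 + 2.176 = 3.176.

3.176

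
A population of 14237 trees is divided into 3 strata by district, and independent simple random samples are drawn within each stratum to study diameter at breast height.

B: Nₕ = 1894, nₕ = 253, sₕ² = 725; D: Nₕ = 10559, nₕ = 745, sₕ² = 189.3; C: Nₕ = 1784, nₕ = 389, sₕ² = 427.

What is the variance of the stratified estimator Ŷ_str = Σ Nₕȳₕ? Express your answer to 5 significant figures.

3.7969 × 10^7

Var(Ŷ_str) = Σₕ Nₕ²(1 − fₕ)sₕ²/nₕ.
B: 1894²·(1 − 253/1894)·725/253 = 8.9064789 × 10^6.
D: 10559²·(1 − 745/10559)·189.3/745 = 2.6330747 × 10^7.
C: 1784²·(1 − 389/1784)·427/389 = 2.7317901 × 10^6.
Sum = 3.7969016 × 10^7.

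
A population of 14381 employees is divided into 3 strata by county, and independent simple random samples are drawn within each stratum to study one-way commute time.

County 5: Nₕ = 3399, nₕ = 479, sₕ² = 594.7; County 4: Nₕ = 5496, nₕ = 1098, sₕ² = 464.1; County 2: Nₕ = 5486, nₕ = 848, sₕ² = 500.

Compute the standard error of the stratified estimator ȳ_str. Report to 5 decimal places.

Var(ȳ_str) = Σₕ Wₕ²(1 − fₕ)sₕ²/nₕ with Wₕ = Nₕ/N, N = 14381.
County 5: Wₕ = 0.23635352; term = 0.23635352²·(1 − 0.14092380)·594.7/479 = 0.059582438.
County 4: Wₕ = 0.38217092; term = 0.38217092²·(1 − 0.19978166)·464.1/1098 = 0.049400689.
County 2: Wₕ = 0.38147556; term = 0.38147556²·(1 − 0.15457528)·500/848 = 0.072540831.
Sum = 0.18152396.
SE = √(0.18152396) = 0.42606.

0.42606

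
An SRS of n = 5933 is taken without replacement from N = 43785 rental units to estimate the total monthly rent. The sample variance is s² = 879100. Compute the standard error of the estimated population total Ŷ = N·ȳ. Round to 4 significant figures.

Var(Ŷ) = N²·Var(ȳ) = N²·(1 − n/N)·s²/n.
f = 5933/43785 = 0.13550303; Var(ȳ) = 0.86449697·879100/5933 = 128.09359.
Var(Ŷ) = 43785² · 128.09359 = 2.4557158 × 10^11.
SE(Ŷ) = √(2.4557158 × 10^11) = 495600.

495600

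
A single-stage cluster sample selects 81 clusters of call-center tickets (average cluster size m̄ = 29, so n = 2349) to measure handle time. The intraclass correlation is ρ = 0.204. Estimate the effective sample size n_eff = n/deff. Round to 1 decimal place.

350.0

deff = 1 + (29 − 1)·0.204 = 1 + 5.712 = 6.712.
n_eff = 2349 / 6.712 = 350.0.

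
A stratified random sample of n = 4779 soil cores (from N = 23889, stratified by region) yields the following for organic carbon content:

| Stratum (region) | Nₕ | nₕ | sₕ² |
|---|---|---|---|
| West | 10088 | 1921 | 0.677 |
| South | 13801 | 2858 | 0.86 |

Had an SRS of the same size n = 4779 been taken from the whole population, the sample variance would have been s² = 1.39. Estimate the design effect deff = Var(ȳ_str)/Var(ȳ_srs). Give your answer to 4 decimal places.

0.5609

Var(ȳ_str) = Σ Wₕ²(1−fₕ)sₕ²/nₕ with Wₕ = Nₕ/23889:
  West: (10088/23889)²·(1−1921/10088)·0.677/1921 = 5.0878347 × 10^-5
  South: (13801/23889)²·(1−2858/13801)·0.86/2858 = 7.963193 × 10^-5
  → Var(ȳ_str) = 1.3051028 × 10^-4.
Var(ȳ_srs) = (1 − 4779/23889)·1.39/4779 = 2.3267005 × 10^-4.
deff = (1.3051028 × 10^-4) / (2.3267005 × 10^-4) = 0.5609.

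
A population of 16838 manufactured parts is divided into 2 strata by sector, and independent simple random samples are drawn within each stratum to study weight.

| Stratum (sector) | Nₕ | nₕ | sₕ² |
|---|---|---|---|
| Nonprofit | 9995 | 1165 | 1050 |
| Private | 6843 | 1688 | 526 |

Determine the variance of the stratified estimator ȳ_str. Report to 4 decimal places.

0.3193

Var(ȳ_str) = Σₕ Wₕ²(1 − fₕ)sₕ²/nₕ with Wₕ = Nₕ/N, N = 16838.
Nonprofit: Wₕ = 0.59359781; term = 0.59359781²·(1 − 0.11655828)·1050/1165 = 0.28056007.
Private: Wₕ = 0.40640219; term = 0.40640219²·(1 − 0.24667543)·526/1688 = 0.038771044.
Sum = 0.31933111.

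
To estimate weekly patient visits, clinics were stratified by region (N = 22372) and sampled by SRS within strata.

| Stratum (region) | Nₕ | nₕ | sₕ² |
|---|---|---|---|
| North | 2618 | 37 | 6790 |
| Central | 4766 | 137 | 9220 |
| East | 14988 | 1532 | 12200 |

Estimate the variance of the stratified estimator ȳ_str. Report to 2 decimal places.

8.65

Var(ȳ_str) = Σₕ Wₕ²(1 − fₕ)sₕ²/nₕ with Wₕ = Nₕ/N, N = 22372.
North: Wₕ = 0.11702128; term = 0.11702128²·(1 − 0.01413293)·6790/37 = 2.4775138.
Central: Wₕ = 0.21303415; term = 0.21303415²·(1 − 0.02874528)·9220/137 = 2.9664836.
East: Wₕ = 0.66994457; term = 0.66994457²·(1 − 0.10221511)·12200/1532 = 3.2088625.
Sum = 8.6528599.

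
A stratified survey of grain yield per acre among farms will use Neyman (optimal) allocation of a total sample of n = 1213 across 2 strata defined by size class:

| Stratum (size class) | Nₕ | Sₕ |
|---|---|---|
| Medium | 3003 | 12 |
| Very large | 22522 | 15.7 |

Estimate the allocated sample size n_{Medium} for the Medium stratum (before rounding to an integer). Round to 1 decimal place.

Neyman allocation: nₕ = n·NₕSₕ / Σⱼ NⱼSⱼ.
Σ NⱼSⱼ = 3003·12 + 22522·15.7 = 389631.4.
n_{Medium} = 1213·3003·12 / 389631.4 = 112.2.

112.2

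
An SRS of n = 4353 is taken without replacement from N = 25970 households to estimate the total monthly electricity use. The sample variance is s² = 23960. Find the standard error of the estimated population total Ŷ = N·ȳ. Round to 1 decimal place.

55588.2

Var(Ŷ) = N²·Var(ȳ) = N²·(1 − n/N)·s²/n.
f = 4353/25970 = 0.16761648; Var(ȳ) = 0.83238352·23960/4353 = 4.5816469.
Var(Ŷ) = 25970² · 4.5816469 = 3.0900501 × 10^9.
SE(Ŷ) = √(3.0900501 × 10^9) = 55588.2.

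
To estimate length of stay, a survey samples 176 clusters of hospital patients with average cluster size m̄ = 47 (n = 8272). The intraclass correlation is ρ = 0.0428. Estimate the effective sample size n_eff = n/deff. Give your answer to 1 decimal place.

2786.3

deff = 1 + (47 − 1)·0.0428 = 1 + 1.9688 = 2.9688.
n_eff = 8272 / 2.9688 = 2786.3.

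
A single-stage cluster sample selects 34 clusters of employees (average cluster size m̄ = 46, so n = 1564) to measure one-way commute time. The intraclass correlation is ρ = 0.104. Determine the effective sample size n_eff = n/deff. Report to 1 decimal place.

275.4

deff = 1 + (46 − 1)·0.104 = 1 + 4.68 = 5.68.
n_eff = 1564 / 5.68 = 275.4.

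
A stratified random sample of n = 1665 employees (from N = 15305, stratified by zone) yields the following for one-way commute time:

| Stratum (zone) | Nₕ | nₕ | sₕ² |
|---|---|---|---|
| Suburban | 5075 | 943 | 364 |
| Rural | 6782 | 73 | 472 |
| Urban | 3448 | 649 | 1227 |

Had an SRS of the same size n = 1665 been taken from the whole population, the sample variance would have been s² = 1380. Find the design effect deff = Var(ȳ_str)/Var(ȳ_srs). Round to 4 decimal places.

1.8525

Var(ȳ_str) = Σ Wₕ²(1−fₕ)sₕ²/nₕ with Wₕ = Nₕ/15305:
  Suburban: (5075/15305)²·(1−943/5075)·364/943 = 0.034555675
  Rural: (6782/15305)²·(1−73/6782)·472/73 = 1.2559376
  Urban: (3448/15305)²·(1−649/3448)·1227/649 = 0.077893883
  → Var(ȳ_str) = 1.3683872.
Var(ȳ_srs) = (1 − 1665/15305)·1380/1665 = 0.73866222.
deff = 1.3683872 / 0.73866222 = 1.8525.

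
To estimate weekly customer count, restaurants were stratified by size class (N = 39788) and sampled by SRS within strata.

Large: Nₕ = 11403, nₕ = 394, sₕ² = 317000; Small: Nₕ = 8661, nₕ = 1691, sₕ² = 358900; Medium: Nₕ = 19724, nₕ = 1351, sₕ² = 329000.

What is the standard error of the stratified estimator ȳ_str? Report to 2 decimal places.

Var(ȳ_str) = Σₕ Wₕ²(1 − fₕ)sₕ²/nₕ with Wₕ = Nₕ/N, N = 39788.
Large: Wₕ = 0.28659395; term = 0.28659395²·(1 − 0.03455231)·317000/394 = 63.800755.
Small: Wₕ = 0.21767870; term = 0.21767870²·(1 − 0.19524304)·358900/1691 = 8.0933151.
Medium: Wₕ = 0.49572735; term = 0.49572735²·(1 − 0.06849523)·329000/1351 = 55.745703.
Sum = 127.63977.
SE = √(127.63977) = 11.30.

11.30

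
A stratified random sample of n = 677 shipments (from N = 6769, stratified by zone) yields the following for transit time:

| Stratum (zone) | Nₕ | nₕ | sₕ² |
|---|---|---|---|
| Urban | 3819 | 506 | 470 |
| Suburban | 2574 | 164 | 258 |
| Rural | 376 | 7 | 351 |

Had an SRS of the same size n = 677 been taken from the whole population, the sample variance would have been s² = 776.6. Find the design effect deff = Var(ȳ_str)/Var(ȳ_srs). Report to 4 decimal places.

0.6018

Var(ȳ_str) = Σ Wₕ²(1−fₕ)sₕ²/nₕ with Wₕ = Nₕ/6769:
  Urban: (3819/6769)²·(1−506/3819)·470/506 = 0.25648939
  Suburban: (2574/6769)²·(1−164/2574)·258/164 = 0.21298667
  Rural: (376/6769)²·(1−7/376)·351/7 = 0.15183583
  → Var(ȳ_str) = 0.62131189.
Var(ȳ_srs) = (1 − 677/6769)·776.6/677 = 1.0323907.
deff = 0.62131189 / 1.0323907 = 0.6018.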